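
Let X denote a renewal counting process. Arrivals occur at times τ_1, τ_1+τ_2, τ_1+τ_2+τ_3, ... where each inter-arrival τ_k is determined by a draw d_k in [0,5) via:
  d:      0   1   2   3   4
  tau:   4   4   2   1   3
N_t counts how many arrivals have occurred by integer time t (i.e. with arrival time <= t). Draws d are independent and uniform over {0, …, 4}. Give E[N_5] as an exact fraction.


4901/3125

Inter-arrival values over d=0..4: [4, 4, 2, 1, 3]
Each d has probability 1/5, so the pmf of τ is: f(1) = 1/5, f(2) = 1/5, f(3) = 1/5, f(4) = 2/5
Renewal equation for m(n) = E[N_n]: condition on τ_1 = k (if k <= n, one arrival plus a fresh copy on the remaining n−k steps): m(n) = F(n) + Σ_{k<=n} f(k)·m(n−k), where F(n) = P(τ <= n) and m(0) = 0
m(1) = F(1) = 1/5
m(2) = F(2) + f(1)·m(1) = 2/5 + 1/5·1/5 = 11/25
m(3) = F(3) + f(1)·m(2) + f(2)·m(1) = 3/5 + 1/5·11/25 + 1/5·1/5 = 91/125
m(4) = F(4) + f(1)·m(3) + f(2)·m(2) + f(3)·m(1) = 1 + 1/5·91/125 + 1/5·11/25 + 1/5·1/5 = 796/625
m(5) = F(5) + f(1)·m(4) + f(2)·m(3) + f(3)·m(2) + f(4)·m(1) = 1 + 1/5·796/625 + 1/5·91/125 + 1/5·11/25 + 2/5·1/5 = 4901/3125
E[N_5] = m(5) = 4901/3125


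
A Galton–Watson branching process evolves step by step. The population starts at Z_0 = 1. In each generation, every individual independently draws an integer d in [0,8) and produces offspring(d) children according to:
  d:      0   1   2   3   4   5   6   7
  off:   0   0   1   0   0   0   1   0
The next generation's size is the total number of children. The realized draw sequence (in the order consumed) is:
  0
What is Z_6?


0

gen 0: Z_0=1, draws=[0], offspring=[0], Z_1=0
gen 1: Z_1=0, draws=[], offspring=[], Z_2=0
gen 2: Z_2=0, draws=[], offspring=[], Z_3=0
gen 3: Z_3=0, draws=[], offspring=[], Z_4=0
gen 4: Z_4=0, draws=[], offspring=[], Z_5=0
gen 5: Z_5=0, draws=[], offspring=[], Z_6=0


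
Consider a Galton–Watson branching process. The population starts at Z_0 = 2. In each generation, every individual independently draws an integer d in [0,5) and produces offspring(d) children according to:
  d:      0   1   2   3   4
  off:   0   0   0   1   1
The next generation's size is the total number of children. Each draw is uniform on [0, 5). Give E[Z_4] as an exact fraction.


32/625

Outcome values over d=0..4: [0, 0, 0, 1, 1]
Σy = 2, Σy² = 2, M = 5
μ = 2/5 = 2/5,  σ² = 2/5 − (2/5)² = 6/25
E[Z_0] = 2
E[Z_1] = 2/5·E[Z_0] = 4/5
E[Z_2] = 2/5·E[Z_1] = 8/25
E[Z_3] = 2/5·E[Z_2] = 16/125
E[Z_4] = 2/5·E[Z_3] = 32/625


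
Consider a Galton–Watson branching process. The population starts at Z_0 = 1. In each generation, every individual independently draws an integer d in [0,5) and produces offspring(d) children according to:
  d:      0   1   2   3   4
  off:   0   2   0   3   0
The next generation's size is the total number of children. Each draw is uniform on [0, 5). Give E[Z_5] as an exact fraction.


Outcome values over d=0..4: [0, 2, 0, 3, 0]
Σy = 5, Σy² = 13, M = 5
μ = 5/5 = 1,  σ² = 13/5 − (1)² = 8/5
E[Z_0] = 1
E[Z_1] = 1·E[Z_0] = 1
E[Z_2] = 1·E[Z_1] = 1
E[Z_3] = 1·E[Z_2] = 1
E[Z_4] = 1·E[Z_3] = 1
E[Z_5] = 1·E[Z_4] = 1

1


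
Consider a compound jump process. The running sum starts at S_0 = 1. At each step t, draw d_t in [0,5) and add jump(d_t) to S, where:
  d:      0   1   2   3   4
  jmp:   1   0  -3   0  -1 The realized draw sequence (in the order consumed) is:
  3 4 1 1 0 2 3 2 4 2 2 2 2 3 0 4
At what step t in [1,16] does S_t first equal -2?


6

t=0: S=1, d=3, jump=0, S_1=1
t=1: S=1, d=4, jump=-1, S_2=0
t=2: S=0, d=1, jump=0, S_3=0
t=3: S=0, d=1, jump=0, S_4=0
t=4: S=0, d=0, jump=1, S_5=1
t=5: S=1, d=2, jump=-3, S_6=-2
t=6: S=-2, d=3, jump=0, S_7=-2
t=7: S=-2, d=2, jump=-3, S_8=-5
t=8: S=-5, d=4, jump=-1, S_9=-6
t=9: S=-6, d=2, jump=-3, S_10=-9
t=10: S=-9, d=2, jump=-3, S_11=-12
t=11: S=-12, d=2, jump=-3, S_12=-15
t=12: S=-15, d=2, jump=-3, S_13=-18
t=13: S=-18, d=3, jump=0, S_14=-18
t=14: S=-18, d=0, jump=1, S_15=-17
t=15: S=-17, d=4, jump=-1, S_16=-18


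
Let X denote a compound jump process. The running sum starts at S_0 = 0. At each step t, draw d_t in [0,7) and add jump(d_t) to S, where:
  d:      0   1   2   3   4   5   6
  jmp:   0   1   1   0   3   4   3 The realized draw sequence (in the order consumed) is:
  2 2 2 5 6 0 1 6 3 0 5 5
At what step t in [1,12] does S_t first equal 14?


t=0: S=0, d=2, jump=1, S_1=1
t=1: S=1, d=2, jump=1, S_2=2
t=2: S=2, d=2, jump=1, S_3=3
t=3: S=3, d=5, jump=4, S_4=7
t=4: S=7, d=6, jump=3, S_5=10
t=5: S=10, d=0, jump=0, S_6=10
t=6: S=10, d=1, jump=1, S_7=11
t=7: S=11, d=6, jump=3, S_8=14
t=8: S=14, d=3, jump=0, S_9=14
t=9: S=14, d=0, jump=0, S_10=14
t=10: S=14, d=5, jump=4, S_11=18
t=11: S=18, d=5, jump=4, S_12=22

8


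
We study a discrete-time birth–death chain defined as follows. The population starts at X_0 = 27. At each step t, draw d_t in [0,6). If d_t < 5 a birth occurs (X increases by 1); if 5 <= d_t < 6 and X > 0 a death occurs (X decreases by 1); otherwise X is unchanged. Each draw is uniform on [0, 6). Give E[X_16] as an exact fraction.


113/3

X can drop by at most 1 per step and X_0 = 27 > T = 16, so X_t >= 27 − t >= 11 > 0 for every t <= 16: the floor at 0 (the 'and X > 0' condition) never binds. Hence X_16 = X_0 + Σ_{t<16} Y_t with i.i.d. increments Y_t = y(d_t) ∈ {+1, −1, 0}.
Outcome values over d=0..5: [1, 1, 1, 1, 1, -1]
Σy = 4, Σy² = 6, M = 6
μ = 4/6 = 2/3,  σ² = 6/6 − (2/3)² = 5/9
E[X_16] = 27 + 16·(2/3) = 113/3


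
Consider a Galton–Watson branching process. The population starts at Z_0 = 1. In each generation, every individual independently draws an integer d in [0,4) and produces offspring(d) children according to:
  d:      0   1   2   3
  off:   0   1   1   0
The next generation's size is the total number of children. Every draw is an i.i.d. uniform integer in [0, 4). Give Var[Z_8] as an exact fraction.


255/65536

Outcome values over d=0..3: [0, 1, 1, 0]
Σy = 2, Σy² = 2, M = 4
μ = 2/4 = 1/2,  σ² = 2/4 − (1/2)² = 1/4
V_0 = 0, E_0 = 1
V_1 = 1/4·E_0 + (1/2)²·V_0 = 1/4;  E_1 = 1/2
V_2 = 1/4·E_1 + (1/2)²·V_1 = 3/16;  E_2 = 1/4
V_3 = 1/4·E_2 + (1/2)²·V_2 = 7/64;  E_3 = 1/8
V_4 = 1/4·E_3 + (1/2)²·V_3 = 15/256;  E_4 = 1/16
V_5 = 1/4·E_4 + (1/2)²·V_4 = 31/1024;  E_5 = 1/32
V_6 = 1/4·E_5 + (1/2)²·V_5 = 63/4096;  E_6 = 1/64
V_7 = 1/4·E_6 + (1/2)²·V_6 = 127/16384;  E_7 = 1/128
V_8 = 1/4·E_7 + (1/2)²·V_7 = 255/65536;  E_8 = 1/256


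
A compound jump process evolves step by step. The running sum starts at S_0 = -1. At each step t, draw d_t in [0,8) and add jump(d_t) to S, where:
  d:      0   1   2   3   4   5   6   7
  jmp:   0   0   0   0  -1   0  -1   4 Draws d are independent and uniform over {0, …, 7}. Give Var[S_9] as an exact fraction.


Outcome values over d=0..7: [0, 0, 0, 0, -1, 0, -1, 4]
Σy = 2, Σy² = 18, M = 8
μ = 2/8 = 1/4,  σ² = 18/8 − (1/4)² = 35/16
Independent increments: Var[S_9] = 9·σ² = 9·(35/16) = 315/16

315/16


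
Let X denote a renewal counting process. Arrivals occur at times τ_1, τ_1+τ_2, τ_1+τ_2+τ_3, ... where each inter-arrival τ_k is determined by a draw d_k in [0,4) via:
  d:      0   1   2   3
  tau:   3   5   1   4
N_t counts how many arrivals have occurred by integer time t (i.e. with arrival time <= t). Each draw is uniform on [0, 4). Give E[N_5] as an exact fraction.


Inter-arrival values over d=0..3: [3, 5, 1, 4]
Each d has probability 1/4, so the pmf of τ is: f(1) = 1/4, f(3) = 1/4, f(4) = 1/4, f(5) = 1/4
Renewal equation for m(n) = E[N_n]: condition on τ_1 = k (if k <= n, one arrival plus a fresh copy on the remaining n−k steps): m(n) = F(n) + Σ_{k<=n} f(k)·m(n−k), where F(n) = P(τ <= n) and m(0) = 0
m(1) = F(1) = 1/4
m(2) = F(2) + f(1)·m(1) = 1/4 + 1/4·1/4 = 5/16
m(3) = F(3) + f(1)·m(2) = 1/2 + 1/4·5/16 = 37/64
m(4) = F(4) + f(1)·m(3) + f(3)·m(1) = 3/4 + 1/4·37/64 + 1/4·1/4 = 245/256
m(5) = F(5) + f(1)·m(4) + f(3)·m(2) + f(4)·m(1) = 1 + 1/4·245/256 + 1/4·5/16 + 1/4·1/4 = 1413/1024
E[N_5] = m(5) = 1413/1024

1413/1024


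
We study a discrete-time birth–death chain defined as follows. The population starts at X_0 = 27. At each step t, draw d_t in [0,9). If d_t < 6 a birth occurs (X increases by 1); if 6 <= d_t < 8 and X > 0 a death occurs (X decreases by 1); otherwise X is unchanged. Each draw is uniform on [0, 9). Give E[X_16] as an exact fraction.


307/9

X can drop by at most 1 per step and X_0 = 27 > T = 16, so X_t >= 27 − t >= 11 > 0 for every t <= 16: the floor at 0 (the 'and X > 0' condition) never binds. Hence X_16 = X_0 + Σ_{t<16} Y_t with i.i.d. increments Y_t = y(d_t) ∈ {+1, −1, 0}.
Outcome values over d=0..8: [1, 1, 1, 1, 1, 1, -1, -1, 0]
Σy = 4, Σy² = 8, M = 9
μ = 4/9 = 4/9,  σ² = 8/9 − (4/9)² = 56/81
E[X_16] = 27 + 16·(4/9) = 307/9


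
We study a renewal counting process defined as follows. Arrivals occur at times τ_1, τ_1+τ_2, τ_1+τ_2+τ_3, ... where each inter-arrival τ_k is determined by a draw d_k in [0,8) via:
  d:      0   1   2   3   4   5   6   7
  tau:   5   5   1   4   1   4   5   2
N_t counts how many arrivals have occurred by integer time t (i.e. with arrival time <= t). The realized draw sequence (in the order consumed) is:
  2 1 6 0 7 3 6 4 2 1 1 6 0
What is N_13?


3

draw d_1=2: τ_1=1, arrival time A_1=1
draw d_2=1: τ_2=5, arrival time A_2=6
draw d_3=6: τ_3=5, arrival time A_3=11
draw d_4=0: τ_4=5, arrival time A_4=16
draw d_5=7: τ_5=2, arrival time A_5=18
draw d_6=3: τ_6=4, arrival time A_6=22
draw d_7=6: τ_7=5, arrival time A_7=27
draw d_8=4: τ_8=1, arrival time A_8=28
draw d_9=2: τ_9=1, arrival time A_9=29
draw d_10=1: τ_10=5, arrival time A_10=34
draw d_11=1: τ_11=5, arrival time A_11=39
draw d_12=6: τ_12=5, arrival time A_12=44
draw d_13=0: τ_13=5, arrival time A_13=49
N_t over t=0..13: 0:0 1:1 2:1 3:1 4:1 5:1 6:2 7:2 8:2 9:2 10:2 11:3 12:3 13:3


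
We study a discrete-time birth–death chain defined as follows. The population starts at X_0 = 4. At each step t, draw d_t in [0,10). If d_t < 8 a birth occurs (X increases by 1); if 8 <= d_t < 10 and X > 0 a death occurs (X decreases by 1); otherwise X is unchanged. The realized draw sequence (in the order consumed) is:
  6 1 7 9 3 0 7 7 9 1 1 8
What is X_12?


t=0: X=4, d=6 → birth, X_1=5
t=1: X=5, d=1 → birth, X_2=6
t=2: X=6, d=7 → birth, X_3=7
t=3: X=7, d=9 → death, X_4=6
t=4: X=6, d=3 → birth, X_5=7
t=5: X=7, d=0 → birth, X_6=8
t=6: X=8, d=7 → birth, X_7=9
t=7: X=9, d=7 → birth, X_8=10
t=8: X=10, d=9 → death, X_9=9
t=9: X=9, d=1 → birth, X_10=10
t=10: X=10, d=1 → birth, X_11=11
t=11: X=11, d=8 → death, X_12=10

10


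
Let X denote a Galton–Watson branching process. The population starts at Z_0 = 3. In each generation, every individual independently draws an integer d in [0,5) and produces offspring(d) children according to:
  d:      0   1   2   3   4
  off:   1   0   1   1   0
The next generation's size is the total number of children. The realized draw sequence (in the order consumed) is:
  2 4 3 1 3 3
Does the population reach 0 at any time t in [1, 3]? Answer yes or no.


gen 0: Z_0=3, draws=[2, 4, 3], offspring=[1, 0, 1], Z_1=2
gen 1: Z_1=2, draws=[1, 3], offspring=[0, 1], Z_2=1
gen 2: Z_2=1, draws=[3], offspring=[1], Z_3=1

no


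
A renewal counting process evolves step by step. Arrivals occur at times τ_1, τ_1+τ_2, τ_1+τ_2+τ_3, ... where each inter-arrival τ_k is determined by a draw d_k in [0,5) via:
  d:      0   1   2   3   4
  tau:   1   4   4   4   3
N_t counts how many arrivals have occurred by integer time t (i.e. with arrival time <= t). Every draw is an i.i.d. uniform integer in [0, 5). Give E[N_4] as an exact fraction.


706/625

Inter-arrival values over d=0..4: [1, 4, 4, 4, 3]
Each d has probability 1/5, so the pmf of τ is: f(1) = 1/5, f(3) = 1/5, f(4) = 3/5
Renewal equation for m(n) = E[N_n]: condition on τ_1 = k (if k <= n, one arrival plus a fresh copy on the remaining n−k steps): m(n) = F(n) + Σ_{k<=n} f(k)·m(n−k), where F(n) = P(τ <= n) and m(0) = 0
m(1) = F(1) = 1/5
m(2) = F(2) + f(1)·m(1) = 1/5 + 1/5·1/5 = 6/25
m(3) = F(3) + f(1)·m(2) = 2/5 + 1/5·6/25 = 56/125
m(4) = F(4) + f(1)·m(3) + f(3)·m(1) = 1 + 1/5·56/125 + 1/5·1/5 = 706/625
E[N_4] = m(4) = 706/625


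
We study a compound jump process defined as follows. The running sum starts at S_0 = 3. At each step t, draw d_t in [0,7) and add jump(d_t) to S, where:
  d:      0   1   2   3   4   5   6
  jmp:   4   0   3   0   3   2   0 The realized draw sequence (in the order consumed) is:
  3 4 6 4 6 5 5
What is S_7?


13

t=0: S=3, d=3, jump=0, S_1=3
t=1: S=3, d=4, jump=3, S_2=6
t=2: S=6, d=6, jump=0, S_3=6
t=3: S=6, d=4, jump=3, S_4=9
t=4: S=9, d=6, jump=0, S_5=9
t=5: S=9, d=5, jump=2, S_6=11
t=6: S=11, d=5, jump=2, S_7=13


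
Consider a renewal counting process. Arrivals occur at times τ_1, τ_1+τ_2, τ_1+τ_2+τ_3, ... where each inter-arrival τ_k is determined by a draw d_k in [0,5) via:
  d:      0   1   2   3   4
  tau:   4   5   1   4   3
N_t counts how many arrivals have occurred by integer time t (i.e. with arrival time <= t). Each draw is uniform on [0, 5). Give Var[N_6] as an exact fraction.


Inter-arrival values over d=0..4: [4, 5, 1, 4, 3]
Each d has probability 1/5, so the pmf of τ is: f(1) = 1/5, f(3) = 1/5, f(4) = 2/5, f(5) = 1/5
Let p_n(j) = P(N_n = j), with p_0 = [1]. Condition on τ_1: p_n(0) = P(τ > n), and for j >= 1, p_n(j) = Σ_{k<=n} f(k)·p_{n−k}(j−1)
p_1 = [4/5, 1/5]  (j = 0..1)
p_2 = [4/5, 4/25, 1/25]  (j = 0..2)
p_3 = [3/5, 9/25, 4/125, 1/125]  (j = 0..3)
p_4 = [1/5, 17/25, 14/125, 4/625, 1/625]  (j = 0..4)
p_5 = [0, 18/25, 31/125, 19/625, 4/3125, 1/3125]  (j = 0..5)
p_6 = [0, 3/5, 8/25, 9/125, 24/3125, 4/15625, 1/15625]  (j = 0..6)
E[N_6] = Σ j·p_6(j) = 23256/15625;  E[N_6²] = Σ j²·p_6(j) = 41556/15625
Var[N_6] = 41556/15625 − (23256/15625)² = 108470964/244140625

108470964/244140625


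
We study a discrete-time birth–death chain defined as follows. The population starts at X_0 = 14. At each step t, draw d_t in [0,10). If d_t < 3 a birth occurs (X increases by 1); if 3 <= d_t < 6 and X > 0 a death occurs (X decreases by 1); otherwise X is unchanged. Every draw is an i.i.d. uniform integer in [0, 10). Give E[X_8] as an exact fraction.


14

X can drop by at most 1 per step and X_0 = 14 > T = 8, so X_t >= 14 − t >= 6 > 0 for every t <= 8: the floor at 0 (the 'and X > 0' condition) never binds. Hence X_8 = X_0 + Σ_{t<8} Y_t with i.i.d. increments Y_t = y(d_t) ∈ {+1, −1, 0}.
Outcome values over d=0..9: [1, 1, 1, -1, -1, -1, 0, 0, 0, 0]
Σy = 0, Σy² = 6, M = 10
μ = 0/10 = 0,  σ² = 6/10 − (0)² = 3/5
E[X_8] = 14 + 8·(0) = 14


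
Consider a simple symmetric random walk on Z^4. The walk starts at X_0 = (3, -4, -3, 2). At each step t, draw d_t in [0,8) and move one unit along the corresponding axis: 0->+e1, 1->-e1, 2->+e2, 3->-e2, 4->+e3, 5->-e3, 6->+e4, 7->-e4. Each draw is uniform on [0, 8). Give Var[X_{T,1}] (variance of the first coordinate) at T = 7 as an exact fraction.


Outcome values over d=0..7: [1, -1, 0, 0, 0, 0, 0, 0]
Σy = 0, Σy² = 2, M = 8
μ = 0/8 = 0,  σ² = 2/8 − (0)² = 1/4
Independent increments: Var[X_7] = 7·σ² = 7·(1/4) = 7/4

7/4


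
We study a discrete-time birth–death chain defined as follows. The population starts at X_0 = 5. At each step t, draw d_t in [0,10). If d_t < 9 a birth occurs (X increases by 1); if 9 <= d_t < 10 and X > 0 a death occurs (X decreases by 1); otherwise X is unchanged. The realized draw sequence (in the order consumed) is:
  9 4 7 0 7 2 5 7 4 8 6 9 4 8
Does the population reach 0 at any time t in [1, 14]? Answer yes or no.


no

t=0: X=5, d=9 → death, X_1=4
t=1: X=4, d=4 → birth, X_2=5
t=2: X=5, d=7 → birth, X_3=6
t=3: X=6, d=0 → birth, X_4=7
t=4: X=7, d=7 → birth, X_5=8
t=5: X=8, d=2 → birth, X_6=9
t=6: X=9, d=5 → birth, X_7=10
t=7: X=10, d=7 → birth, X_8=11
t=8: X=11, d=4 → birth, X_9=12
t=9: X=12, d=8 → birth, X_10=13
t=10: X=13, d=6 → birth, X_11=14
t=11: X=14, d=9 → death, X_12=13
t=12: X=13, d=4 → birth, X_13=14
t=13: X=14, d=8 → birth, X_14=15


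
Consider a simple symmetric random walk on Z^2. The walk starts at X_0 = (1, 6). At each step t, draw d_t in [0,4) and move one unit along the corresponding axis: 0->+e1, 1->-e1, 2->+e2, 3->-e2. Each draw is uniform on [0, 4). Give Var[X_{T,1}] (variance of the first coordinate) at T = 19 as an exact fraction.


19/2

Outcome values over d=0..3: [1, -1, 0, 0]
Σy = 0, Σy² = 2, M = 4
μ = 0/4 = 0,  σ² = 2/4 − (0)² = 1/2
Independent increments: Var[X_19] = 19·σ² = 19·(1/2) = 19/2


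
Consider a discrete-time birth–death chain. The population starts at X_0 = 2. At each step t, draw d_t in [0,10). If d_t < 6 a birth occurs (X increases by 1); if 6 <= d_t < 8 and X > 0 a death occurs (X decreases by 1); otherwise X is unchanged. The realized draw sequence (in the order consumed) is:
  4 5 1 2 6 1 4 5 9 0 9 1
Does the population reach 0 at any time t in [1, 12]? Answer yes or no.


no

t=0: X=2, d=4 → birth, X_1=3
t=1: X=3, d=5 → birth, X_2=4
t=2: X=4, d=1 → birth, X_3=5
t=3: X=5, d=2 → birth, X_4=6
t=4: X=6, d=6 → death, X_5=5
t=5: X=5, d=1 → birth, X_6=6
t=6: X=6, d=4 → birth, X_7=7
t=7: X=7, d=5 → birth, X_8=8
t=8: X=8, d=9 → hold, X_9=8
t=9: X=8, d=0 → birth, X_10=9
t=10: X=9, d=9 → hold, X_11=9
t=11: X=9, d=1 → birth, X_12=10


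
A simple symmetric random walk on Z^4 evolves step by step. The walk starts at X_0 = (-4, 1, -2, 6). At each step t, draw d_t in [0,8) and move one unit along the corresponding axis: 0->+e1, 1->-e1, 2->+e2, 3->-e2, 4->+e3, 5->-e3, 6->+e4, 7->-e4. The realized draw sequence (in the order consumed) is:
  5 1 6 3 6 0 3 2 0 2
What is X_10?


(-3, 1, -3, 8)

t=0: X=(-4, 1, -2, 6), d=5 → -e3, X_1=(-4, 1, -3, 6)
t=1: X=(-4, 1, -3, 6), d=1 → -e1, X_2=(-5, 1, -3, 6)
t=2: X=(-5, 1, -3, 6), d=6 → +e4, X_3=(-5, 1, -3, 7)
t=3: X=(-5, 1, -3, 7), d=3 → -e2, X_4=(-5, 0, -3, 7)
t=4: X=(-5, 0, -3, 7), d=6 → +e4, X_5=(-5, 0, -3, 8)
t=5: X=(-5, 0, -3, 8), d=0 → +e1, X_6=(-4, 0, -3, 8)
t=6: X=(-4, 0, -3, 8), d=3 → -e2, X_7=(-4, -1, -3, 8)
t=7: X=(-4, -1, -3, 8), d=2 → +e2, X_8=(-4, 0, -3, 8)
t=8: X=(-4, 0, -3, 8), d=0 → +e1, X_9=(-3, 0, -3, 8)
t=9: X=(-3, 0, -3, 8), d=2 → +e2, X_10=(-3, 1, -3, 8)


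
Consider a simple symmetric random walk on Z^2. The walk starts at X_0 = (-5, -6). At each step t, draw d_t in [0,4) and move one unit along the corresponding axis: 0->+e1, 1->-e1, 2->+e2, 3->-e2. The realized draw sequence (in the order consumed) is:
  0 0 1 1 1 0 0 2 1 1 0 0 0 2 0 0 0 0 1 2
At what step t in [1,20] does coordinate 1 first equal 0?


t=0: X=(-5, -6), d=0 → +e1, X_1=(-4, -6)
t=1: X=(-4, -6), d=0 → +e1, X_2=(-3, -6)
t=2: X=(-3, -6), d=1 → -e1, X_3=(-4, -6)
t=3: X=(-4, -6), d=1 → -e1, X_4=(-5, -6)
t=4: X=(-5, -6), d=1 → -e1, X_5=(-6, -6)
t=5: X=(-6, -6), d=0 → +e1, X_6=(-5, -6)
t=6: X=(-5, -6), d=0 → +e1, X_7=(-4, -6)
t=7: X=(-4, -6), d=2 → +e2, X_8=(-4, -5)
t=8: X=(-4, -5), d=1 → -e1, X_9=(-5, -5)
t=9: X=(-5, -5), d=1 → -e1, X_10=(-6, -5)
t=10: X=(-6, -5), d=0 → +e1, X_11=(-5, -5)
t=11: X=(-5, -5), d=0 → +e1, X_12=(-4, -5)
t=12: X=(-4, -5), d=0 → +e1, X_13=(-3, -5)
t=13: X=(-3, -5), d=2 → +e2, X_14=(-3, -4)
t=14: X=(-3, -4), d=0 → +e1, X_15=(-2, -4)
t=15: X=(-2, -4), d=0 → +e1, X_16=(-1, -4)
t=16: X=(-1, -4), d=0 → +e1, X_17=(0, -4)
t=17: X=(0, -4), d=0 → +e1, X_18=(1, -4)
t=18: X=(1, -4), d=1 → -e1, X_19=(0, -4)
t=19: X=(0, -4), d=2 → +e2, X_20=(0, -3)

17


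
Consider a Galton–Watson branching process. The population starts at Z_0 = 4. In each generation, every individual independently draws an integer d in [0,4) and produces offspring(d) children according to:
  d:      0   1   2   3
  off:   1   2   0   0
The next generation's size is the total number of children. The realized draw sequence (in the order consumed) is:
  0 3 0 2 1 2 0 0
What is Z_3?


gen 0: Z_0=4, draws=[0, 3, 0, 2], offspring=[1, 0, 1, 0], Z_1=2
gen 1: Z_1=2, draws=[1, 2], offspring=[2, 0], Z_2=2
gen 2: Z_2=2, draws=[0, 0], offspring=[1, 1], Z_3=2

2


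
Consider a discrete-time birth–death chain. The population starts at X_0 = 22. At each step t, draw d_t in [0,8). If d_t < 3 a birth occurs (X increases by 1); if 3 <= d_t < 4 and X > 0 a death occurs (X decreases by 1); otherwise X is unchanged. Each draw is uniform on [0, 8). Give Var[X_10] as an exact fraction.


X can drop by at most 1 per step and X_0 = 22 > T = 10, so X_t >= 22 − t >= 12 > 0 for every t <= 10: the floor at 0 (the 'and X > 0' condition) never binds. Hence X_10 = X_0 + Σ_{t<10} Y_t with i.i.d. increments Y_t = y(d_t) ∈ {+1, −1, 0}.
Outcome values over d=0..7: [1, 1, 1, -1, 0, 0, 0, 0]
Σy = 2, Σy² = 4, M = 8
μ = 2/8 = 1/4,  σ² = 4/8 − (1/4)² = 7/16
Independent increments: Var[X_10] = 10·σ² = 10·(7/16) = 35/8

35/8


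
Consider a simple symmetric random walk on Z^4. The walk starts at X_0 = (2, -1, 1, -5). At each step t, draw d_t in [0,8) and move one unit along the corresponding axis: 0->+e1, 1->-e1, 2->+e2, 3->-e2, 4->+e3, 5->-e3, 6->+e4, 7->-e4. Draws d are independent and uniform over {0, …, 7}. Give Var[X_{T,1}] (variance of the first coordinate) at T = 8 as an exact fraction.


2

Outcome values over d=0..7: [1, -1, 0, 0, 0, 0, 0, 0]
Σy = 0, Σy² = 2, M = 8
μ = 0/8 = 0,  σ² = 2/8 − (0)² = 1/4
Independent increments: Var[X_8] = 8·σ² = 8·(1/4) = 2


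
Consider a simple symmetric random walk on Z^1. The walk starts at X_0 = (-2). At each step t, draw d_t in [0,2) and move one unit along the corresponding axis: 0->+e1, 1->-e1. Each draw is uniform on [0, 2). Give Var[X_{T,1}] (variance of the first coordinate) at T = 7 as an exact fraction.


7

Outcome values over d=0..1: [1, -1]
Σy = 0, Σy² = 2, M = 2
μ = 0/2 = 0,  σ² = 2/2 − (0)² = 1
Independent increments: Var[X_7] = 7·σ² = 7·(1) = 7


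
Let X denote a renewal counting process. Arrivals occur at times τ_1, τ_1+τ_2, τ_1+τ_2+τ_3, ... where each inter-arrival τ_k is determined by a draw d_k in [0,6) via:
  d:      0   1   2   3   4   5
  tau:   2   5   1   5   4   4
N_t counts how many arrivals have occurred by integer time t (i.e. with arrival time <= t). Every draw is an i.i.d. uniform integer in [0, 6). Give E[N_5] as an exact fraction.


Inter-arrival values over d=0..5: [2, 5, 1, 5, 4, 4]
Each d has probability 1/6, so the pmf of τ is: f(1) = 1/6, f(2) = 1/6, f(4) = 1/3, f(5) = 1/3
Renewal equation for m(n) = E[N_n]: condition on τ_1 = k (if k <= n, one arrival plus a fresh copy on the remaining n−k steps): m(n) = F(n) + Σ_{k<=n} f(k)·m(n−k), where F(n) = P(τ <= n) and m(0) = 0
m(1) = F(1) = 1/6
m(2) = F(2) + f(1)·m(1) = 1/3 + 1/6·1/6 = 13/36
m(3) = F(3) + f(1)·m(2) + f(2)·m(1) = 1/3 + 1/6·13/36 + 1/6·1/6 = 91/216
m(4) = F(4) + f(1)·m(3) + f(2)·m(2) = 2/3 + 1/6·91/216 + 1/6·13/36 = 1033/1296
m(5) = F(5) + f(1)·m(4) + f(2)·m(3) + f(4)·m(1) = 1 + 1/6·1033/1296 + 1/6·91/216 + 1/3·1/6 = 9787/7776
E[N_5] = m(5) = 9787/7776

9787/7776


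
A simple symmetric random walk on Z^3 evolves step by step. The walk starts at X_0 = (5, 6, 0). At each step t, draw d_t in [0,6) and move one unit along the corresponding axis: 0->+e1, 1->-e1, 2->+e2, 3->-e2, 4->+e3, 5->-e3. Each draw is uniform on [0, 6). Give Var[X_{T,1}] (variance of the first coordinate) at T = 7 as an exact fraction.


Outcome values over d=0..5: [1, -1, 0, 0, 0, 0]
Σy = 0, Σy² = 2, M = 6
μ = 0/6 = 0,  σ² = 2/6 − (0)² = 1/3
Independent increments: Var[X_7] = 7·σ² = 7·(1/3) = 7/3

7/3


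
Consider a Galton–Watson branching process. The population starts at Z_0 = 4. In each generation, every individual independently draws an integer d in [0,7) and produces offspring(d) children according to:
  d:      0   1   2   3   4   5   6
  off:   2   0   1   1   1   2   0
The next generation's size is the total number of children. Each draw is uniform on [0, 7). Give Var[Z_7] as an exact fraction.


16

Outcome values over d=0..6: [2, 0, 1, 1, 1, 2, 0]
Σy = 7, Σy² = 11, M = 7
μ = 7/7 = 1,  σ² = 11/7 − (1)² = 4/7
V_0 = 0, E_0 = 4
V_1 = 4/7·E_0 + (1)²·V_0 = 16/7;  E_1 = 4
V_2 = 4/7·E_1 + (1)²·V_1 = 32/7;  E_2 = 4
V_3 = 4/7·E_2 + (1)²·V_2 = 48/7;  E_3 = 4
V_4 = 4/7·E_3 + (1)²·V_3 = 64/7;  E_4 = 4
V_5 = 4/7·E_4 + (1)²·V_4 = 80/7;  E_5 = 4
V_6 = 4/7·E_5 + (1)²·V_5 = 96/7;  E_6 = 4
V_7 = 4/7·E_6 + (1)²·V_6 = 16;  E_7 = 4


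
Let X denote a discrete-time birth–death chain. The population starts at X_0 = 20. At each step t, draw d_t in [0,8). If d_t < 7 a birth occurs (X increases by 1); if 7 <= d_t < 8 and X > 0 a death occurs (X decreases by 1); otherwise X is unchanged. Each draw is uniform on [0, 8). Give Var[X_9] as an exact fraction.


63/16

X can drop by at most 1 per step and X_0 = 20 > T = 9, so X_t >= 20 − t >= 11 > 0 for every t <= 9: the floor at 0 (the 'and X > 0' condition) never binds. Hence X_9 = X_0 + Σ_{t<9} Y_t with i.i.d. increments Y_t = y(d_t) ∈ {+1, −1, 0}.
Outcome values over d=0..7: [1, 1, 1, 1, 1, 1, 1, -1]
Σy = 6, Σy² = 8, M = 8
μ = 6/8 = 3/4,  σ² = 8/8 − (3/4)² = 7/16
Independent increments: Var[X_9] = 9·σ² = 9·(7/16) = 63/16


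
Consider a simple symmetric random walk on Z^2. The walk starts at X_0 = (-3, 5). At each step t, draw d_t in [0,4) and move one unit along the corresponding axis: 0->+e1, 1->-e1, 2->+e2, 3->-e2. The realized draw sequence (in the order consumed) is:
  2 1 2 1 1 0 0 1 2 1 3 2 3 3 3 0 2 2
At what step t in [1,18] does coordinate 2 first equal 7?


3

t=0: X=(-3, 5), d=2 → +e2, X_1=(-3, 6)
t=1: X=(-3, 6), d=1 → -e1, X_2=(-4, 6)
t=2: X=(-4, 6), d=2 → +e2, X_3=(-4, 7)
t=3: X=(-4, 7), d=1 → -e1, X_4=(-5, 7)
t=4: X=(-5, 7), d=1 → -e1, X_5=(-6, 7)
t=5: X=(-6, 7), d=0 → +e1, X_6=(-5, 7)
t=6: X=(-5, 7), d=0 → +e1, X_7=(-4, 7)
t=7: X=(-4, 7), d=1 → -e1, X_8=(-5, 7)
t=8: X=(-5, 7), d=2 → +e2, X_9=(-5, 8)
t=9: X=(-5, 8), d=1 → -e1, X_10=(-6, 8)
t=10: X=(-6, 8), d=3 → -e2, X_11=(-6, 7)
t=11: X=(-6, 7), d=2 → +e2, X_12=(-6, 8)
t=12: X=(-6, 8), d=3 → -e2, X_13=(-6, 7)
t=13: X=(-6, 7), d=3 → -e2, X_14=(-6, 6)
t=14: X=(-6, 6), d=3 → -e2, X_15=(-6, 5)
t=15: X=(-6, 5), d=0 → +e1, X_16=(-5, 5)
t=16: X=(-5, 5), d=2 → +e2, X_17=(-5, 6)
t=17: X=(-5, 6), d=2 → +e2, X_18=(-5, 7)


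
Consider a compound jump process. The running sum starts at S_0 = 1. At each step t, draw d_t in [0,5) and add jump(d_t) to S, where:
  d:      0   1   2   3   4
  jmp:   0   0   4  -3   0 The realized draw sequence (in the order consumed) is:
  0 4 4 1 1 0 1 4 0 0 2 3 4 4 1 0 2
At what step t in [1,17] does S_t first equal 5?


11

t=0: S=1, d=0, jump=0, S_1=1
t=1: S=1, d=4, jump=0, S_2=1
t=2: S=1, d=4, jump=0, S_3=1
t=3: S=1, d=1, jump=0, S_4=1
t=4: S=1, d=1, jump=0, S_5=1
t=5: S=1, d=0, jump=0, S_6=1
t=6: S=1, d=1, jump=0, S_7=1
t=7: S=1, d=4, jump=0, S_8=1
t=8: S=1, d=0, jump=0, S_9=1
t=9: S=1, d=0, jump=0, S_10=1
t=10: S=1, d=2, jump=4, S_11=5
t=11: S=5, d=3, jump=-3, S_12=2
t=12: S=2, d=4, jump=0, S_13=2
t=13: S=2, d=4, jump=0, S_14=2
t=14: S=2, d=1, jump=0, S_15=2
t=15: S=2, d=0, jump=0, S_16=2
t=16: S=2, d=2, jump=4, S_17=6


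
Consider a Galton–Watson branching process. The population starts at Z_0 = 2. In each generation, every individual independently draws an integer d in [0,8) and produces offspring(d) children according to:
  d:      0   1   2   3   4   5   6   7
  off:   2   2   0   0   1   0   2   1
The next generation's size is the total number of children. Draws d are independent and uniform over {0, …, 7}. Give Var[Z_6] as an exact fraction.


9

Outcome values over d=0..7: [2, 2, 0, 0, 1, 0, 2, 1]
Σy = 8, Σy² = 14, M = 8
μ = 8/8 = 1,  σ² = 14/8 − (1)² = 3/4
V_0 = 0, E_0 = 2
V_1 = 3/4·E_0 + (1)²·V_0 = 3/2;  E_1 = 2
V_2 = 3/4·E_1 + (1)²·V_1 = 3;  E_2 = 2
V_3 = 3/4·E_2 + (1)²·V_2 = 9/2;  E_3 = 2
V_4 = 3/4·E_3 + (1)²·V_3 = 6;  E_4 = 2
V_5 = 3/4·E_4 + (1)²·V_4 = 15/2;  E_5 = 2
V_6 = 3/4·E_5 + (1)²·V_5 = 9;  E_6 = 2


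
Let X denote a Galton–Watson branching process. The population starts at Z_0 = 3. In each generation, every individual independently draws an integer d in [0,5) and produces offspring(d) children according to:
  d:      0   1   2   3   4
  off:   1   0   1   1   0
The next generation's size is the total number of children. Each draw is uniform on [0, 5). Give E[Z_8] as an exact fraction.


19683/390625

Outcome values over d=0..4: [1, 0, 1, 1, 0]
Σy = 3, Σy² = 3, M = 5
μ = 3/5 = 3/5,  σ² = 3/5 − (3/5)² = 6/25
E[Z_0] = 3
E[Z_1] = 3/5·E[Z_0] = 9/5
E[Z_2] = 3/5·E[Z_1] = 27/25
E[Z_3] = 3/5·E[Z_2] = 81/125
E[Z_4] = 3/5·E[Z_3] = 243/625
E[Z_5] = 3/5·E[Z_4] = 729/3125
E[Z_6] = 3/5·E[Z_5] = 2187/15625
E[Z_7] = 3/5·E[Z_6] = 6561/78125
E[Z_8] = 3/5·E[Z_7] = 19683/390625


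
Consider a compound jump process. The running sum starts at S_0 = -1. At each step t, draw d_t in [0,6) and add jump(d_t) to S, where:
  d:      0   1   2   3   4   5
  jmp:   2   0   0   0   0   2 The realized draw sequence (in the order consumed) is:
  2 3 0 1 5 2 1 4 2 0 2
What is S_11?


5

t=0: S=-1, d=2, jump=0, S_1=-1
t=1: S=-1, d=3, jump=0, S_2=-1
t=2: S=-1, d=0, jump=2, S_3=1
t=3: S=1, d=1, jump=0, S_4=1
t=4: S=1, d=5, jump=2, S_5=3
t=5: S=3, d=2, jump=0, S_6=3
t=6: S=3, d=1, jump=0, S_7=3
t=7: S=3, d=4, jump=0, S_8=3
t=8: S=3, d=2, jump=0, S_9=3
t=9: S=3, d=0, jump=2, S_10=5
t=10: S=5, d=2, jump=0, S_11=5


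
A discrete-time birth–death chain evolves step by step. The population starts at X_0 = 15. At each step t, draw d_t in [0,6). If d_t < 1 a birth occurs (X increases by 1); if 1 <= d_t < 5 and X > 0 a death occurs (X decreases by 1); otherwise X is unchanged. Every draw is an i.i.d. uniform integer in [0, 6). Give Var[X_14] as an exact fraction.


X can drop by at most 1 per step and X_0 = 15 > T = 14, so X_t >= 15 − t >= 1 > 0 for every t <= 14: the floor at 0 (the 'and X > 0' condition) never binds. Hence X_14 = X_0 + Σ_{t<14} Y_t with i.i.d. increments Y_t = y(d_t) ∈ {+1, −1, 0}.
Outcome values over d=0..5: [1, -1, -1, -1, -1, 0]
Σy = -3, Σy² = 5, M = 6
μ = -3/6 = -1/2,  σ² = 5/6 − (-1/2)² = 7/12
Independent increments: Var[X_14] = 14·σ² = 14·(7/12) = 49/6

49/6


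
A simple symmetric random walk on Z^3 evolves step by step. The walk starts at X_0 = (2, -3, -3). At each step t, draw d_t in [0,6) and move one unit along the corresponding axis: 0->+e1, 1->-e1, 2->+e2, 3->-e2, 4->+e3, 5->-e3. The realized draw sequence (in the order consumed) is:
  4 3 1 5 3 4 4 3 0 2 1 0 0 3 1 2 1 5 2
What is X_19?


t=0: X=(2, -3, -3), d=4 → +e3, X_1=(2, -3, -2)
t=1: X=(2, -3, -2), d=3 → -e2, X_2=(2, -4, -2)
t=2: X=(2, -4, -2), d=1 → -e1, X_3=(1, -4, -2)
t=3: X=(1, -4, -2), d=5 → -e3, X_4=(1, -4, -3)
t=4: X=(1, -4, -3), d=3 → -e2, X_5=(1, -5, -3)
t=5: X=(1, -5, -3), d=4 → +e3, X_6=(1, -5, -2)
t=6: X=(1, -5, -2), d=4 → +e3, X_7=(1, -5, -1)
t=7: X=(1, -5, -1), d=3 → -e2, X_8=(1, -6, -1)
t=8: X=(1, -6, -1), d=0 → +e1, X_9=(2, -6, -1)
t=9: X=(2, -6, -1), d=2 → +e2, X_10=(2, -5, -1)
t=10: X=(2, -5, -1), d=1 → -e1, X_11=(1, -5, -1)
t=11: X=(1, -5, -1), d=0 → +e1, X_12=(2, -5, -1)
t=12: X=(2, -5, -1), d=0 → +e1, X_13=(3, -5, -1)
t=13: X=(3, -5, -1), d=3 → -e2, X_14=(3, -6, -1)
t=14: X=(3, -6, -1), d=1 → -e1, X_15=(2, -6, -1)
t=15: X=(2, -6, -1), d=2 → +e2, X_16=(2, -5, -1)
t=16: X=(2, -5, -1), d=1 → -e1, X_17=(1, -5, -1)
t=17: X=(1, -5, -1), d=5 → -e3, X_18=(1, -5, -2)
t=18: X=(1, -5, -2), d=2 → +e2, X_19=(1, -4, -2)

(1, -4, -2)


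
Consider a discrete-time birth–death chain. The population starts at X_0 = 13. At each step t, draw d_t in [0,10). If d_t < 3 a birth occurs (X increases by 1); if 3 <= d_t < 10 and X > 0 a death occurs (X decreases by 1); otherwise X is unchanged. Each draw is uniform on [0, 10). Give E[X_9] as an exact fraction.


47/5

X can drop by at most 1 per step and X_0 = 13 > T = 9, so X_t >= 13 − t >= 4 > 0 for every t <= 9: the floor at 0 (the 'and X > 0' condition) never binds. Hence X_9 = X_0 + Σ_{t<9} Y_t with i.i.d. increments Y_t = y(d_t) ∈ {+1, −1, 0}.
Outcome values over d=0..9: [1, 1, 1, -1, -1, -1, -1, -1, -1, -1]
Σy = -4, Σy² = 10, M = 10
μ = -4/10 = -2/5,  σ² = 10/10 − (-2/5)² = 21/25
E[X_9] = 13 + 9·(-2/5) = 47/5


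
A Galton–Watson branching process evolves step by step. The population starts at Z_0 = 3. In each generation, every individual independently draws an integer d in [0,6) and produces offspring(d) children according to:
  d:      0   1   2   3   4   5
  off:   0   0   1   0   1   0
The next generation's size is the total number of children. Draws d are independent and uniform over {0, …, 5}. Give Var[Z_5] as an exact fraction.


Outcome values over d=0..5: [0, 0, 1, 0, 1, 0]
Σy = 2, Σy² = 2, M = 6
μ = 2/6 = 1/3,  σ² = 2/6 − (1/3)² = 2/9
V_0 = 0, E_0 = 3
V_1 = 2/9·E_0 + (1/3)²·V_0 = 2/3;  E_1 = 1
V_2 = 2/9·E_1 + (1/3)²·V_1 = 8/27;  E_2 = 1/3
V_3 = 2/9·E_2 + (1/3)²·V_2 = 26/243;  E_3 = 1/9
V_4 = 2/9·E_3 + (1/3)²·V_3 = 80/2187;  E_4 = 1/27
V_5 = 2/9·E_4 + (1/3)²·V_4 = 242/19683;  E_5 = 1/81

242/19683


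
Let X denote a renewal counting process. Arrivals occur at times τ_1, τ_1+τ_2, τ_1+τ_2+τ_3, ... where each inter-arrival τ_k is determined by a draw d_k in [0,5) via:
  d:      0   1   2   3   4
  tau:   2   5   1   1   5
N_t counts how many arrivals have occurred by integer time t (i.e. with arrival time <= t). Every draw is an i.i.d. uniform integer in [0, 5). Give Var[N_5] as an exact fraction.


Inter-arrival values over d=0..4: [2, 5, 1, 1, 5]
Each d has probability 1/5, so the pmf of τ is: f(1) = 2/5, f(2) = 1/5, f(5) = 2/5
Let p_n(j) = P(N_n = j), with p_0 = [1]. Condition on τ_1: p_n(0) = P(τ > n), and for j >= 1, p_n(j) = Σ_{k<=n} f(k)·p_{n−k}(j−1)
p_1 = [3/5, 2/5]  (j = 0..1)
p_2 = [2/5, 11/25, 4/25]  (j = 0..2)
p_3 = [2/5, 7/25, 32/125, 8/125]  (j = 0..3)
p_4 = [2/5, 6/25, 1/5, 84/625, 16/625]  (j = 0..4)
p_5 = [0, 16/25, 19/125, 82/625, 208/3125, 32/3125]  (j = 0..5)
E[N_5] = Σ j·p_5(j) = 5172/3125;  E[N_5²] = Σ j²·p_5(j) = 11718/3125
Var[N_5] = 11718/3125 − (5172/3125)² = 9869166/9765625

9869166/9765625


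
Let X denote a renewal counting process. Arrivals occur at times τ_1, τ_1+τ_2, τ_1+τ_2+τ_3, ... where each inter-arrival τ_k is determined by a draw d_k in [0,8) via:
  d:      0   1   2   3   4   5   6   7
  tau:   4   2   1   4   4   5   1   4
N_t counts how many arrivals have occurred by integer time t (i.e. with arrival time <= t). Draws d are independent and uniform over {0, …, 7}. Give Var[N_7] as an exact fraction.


Inter-arrival values over d=0..7: [4, 2, 1, 4, 4, 5, 1, 4]
Each d has probability 1/8, so the pmf of τ is: f(1) = 1/4, f(2) = 1/8, f(4) = 1/2, f(5) = 1/8
Let p_n(j) = P(N_n = j), with p_0 = [1]. Condition on τ_1: p_n(0) = P(τ > n), and for j >= 1, p_n(j) = Σ_{k<=n} f(k)·p_{n−k}(j−1)
p_1 = [3/4, 1/4]  (j = 0..1)
p_2 = [5/8, 5/16, 1/16]  (j = 0..2)
p_3 = [5/8, 1/4, 7/64, 1/64]  (j = 0..3)
p_4 = [1/8, 47/64, 13/128, 9/256, 1/256]  (j = 0..4)
p_5 = [0, 39/64, 87/256, 5/128, 11/1024, 1/1024]  (j = 0..5)
p_6 = [0, 27/64, 221/512, 33/256, 29/2048, 13/4096, 1/4096]  (j = 0..6)
p_7 = [0, 25/64, 177/512, 109/512, 23/512, 5/1024, 15/16384, 1/16384]  (j = 0..7)
E[N_7] = Σ j·p_7(j) = 31633/16384;  E[N_7²] = Σ j²·p_7(j) = 74813/16384
Var[N_7] = 74813/16384 − (31633/16384)² = 225089503/268435456

225089503/268435456


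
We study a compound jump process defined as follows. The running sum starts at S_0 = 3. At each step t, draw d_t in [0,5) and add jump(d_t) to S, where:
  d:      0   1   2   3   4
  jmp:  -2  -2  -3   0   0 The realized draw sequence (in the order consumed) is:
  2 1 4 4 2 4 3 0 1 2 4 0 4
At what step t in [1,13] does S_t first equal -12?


t=0: S=3, d=2, jump=-3, S_1=0
t=1: S=0, d=1, jump=-2, S_2=-2
t=2: S=-2, d=4, jump=0, S_3=-2
t=3: S=-2, d=4, jump=0, S_4=-2
t=4: S=-2, d=2, jump=-3, S_5=-5
t=5: S=-5, d=4, jump=0, S_6=-5
t=6: S=-5, d=3, jump=0, S_7=-5
t=7: S=-5, d=0, jump=-2, S_8=-7
t=8: S=-7, d=1, jump=-2, S_9=-9
t=9: S=-9, d=2, jump=-3, S_10=-12
t=10: S=-12, d=4, jump=0, S_11=-12
t=11: S=-12, d=0, jump=-2, S_12=-14
t=12: S=-14, d=4, jump=0, S_13=-14

10


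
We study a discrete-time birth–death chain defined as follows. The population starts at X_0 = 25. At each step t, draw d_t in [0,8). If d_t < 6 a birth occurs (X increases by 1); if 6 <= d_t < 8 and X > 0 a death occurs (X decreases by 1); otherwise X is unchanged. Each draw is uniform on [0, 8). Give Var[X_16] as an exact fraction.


X can drop by at most 1 per step and X_0 = 25 > T = 16, so X_t >= 25 − t >= 9 > 0 for every t <= 16: the floor at 0 (the 'and X > 0' condition) never binds. Hence X_16 = X_0 + Σ_{t<16} Y_t with i.i.d. increments Y_t = y(d_t) ∈ {+1, −1, 0}.
Outcome values over d=0..7: [1, 1, 1, 1, 1, 1, -1, -1]
Σy = 4, Σy² = 8, M = 8
μ = 4/8 = 1/2,  σ² = 8/8 − (1/2)² = 3/4
Independent increments: Var[X_16] = 16·σ² = 16·(3/4) = 12

12


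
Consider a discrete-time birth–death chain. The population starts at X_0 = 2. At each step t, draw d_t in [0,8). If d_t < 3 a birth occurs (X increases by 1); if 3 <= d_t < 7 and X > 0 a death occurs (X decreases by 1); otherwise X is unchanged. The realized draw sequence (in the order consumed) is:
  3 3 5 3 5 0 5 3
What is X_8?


0

t=0: X=2, d=3 → death, X_1=1
t=1: X=1, d=3 → death, X_2=0
t=2: X=0, d=5 → hold, X_3=0
t=3: X=0, d=3 → hold, X_4=0
t=4: X=0, d=5 → hold, X_5=0
t=5: X=0, d=0 → birth, X_6=1
t=6: X=1, d=5 → death, X_7=0
t=7: X=0, d=3 → hold, X_8=0


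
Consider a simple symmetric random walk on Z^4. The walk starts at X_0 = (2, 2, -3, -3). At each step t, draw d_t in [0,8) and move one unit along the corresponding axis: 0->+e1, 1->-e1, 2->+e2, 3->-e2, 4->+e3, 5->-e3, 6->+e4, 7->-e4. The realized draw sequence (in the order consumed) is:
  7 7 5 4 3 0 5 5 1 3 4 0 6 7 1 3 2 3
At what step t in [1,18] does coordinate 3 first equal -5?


t=0: X=(2, 2, -3, -3), d=7 → -e4, X_1=(2, 2, -3, -4)
t=1: X=(2, 2, -3, -4), d=7 → -e4, X_2=(2, 2, -3, -5)
t=2: X=(2, 2, -3, -5), d=5 → -e3, X_3=(2, 2, -4, -5)
t=3: X=(2, 2, -4, -5), d=4 → +e3, X_4=(2, 2, -3, -5)
t=4: X=(2, 2, -3, -5), d=3 → -e2, X_5=(2, 1, -3, -5)
t=5: X=(2, 1, -3, -5), d=0 → +e1, X_6=(3, 1, -3, -5)
t=6: X=(3, 1, -3, -5), d=5 → -e3, X_7=(3, 1, -4, -5)
t=7: X=(3, 1, -4, -5), d=5 → -e3, X_8=(3, 1, -5, -5)
t=8: X=(3, 1, -5, -5), d=1 → -e1, X_9=(2, 1, -5, -5)
t=9: X=(2, 1, -5, -5), d=3 → -e2, X_10=(2, 0, -5, -5)
t=10: X=(2, 0, -5, -5), d=4 → +e3, X_11=(2, 0, -4, -5)
t=11: X=(2, 0, -4, -5), d=0 → +e1, X_12=(3, 0, -4, -5)
t=12: X=(3, 0, -4, -5), d=6 → +e4, X_13=(3, 0, -4, -4)
t=13: X=(3, 0, -4, -4), d=7 → -e4, X_14=(3, 0, -4, -5)
t=14: X=(3, 0, -4, -5), d=1 → -e1, X_15=(2, 0, -4, -5)
t=15: X=(2, 0, -4, -5), d=3 → -e2, X_16=(2, -1, -4, -5)
t=16: X=(2, -1, -4, -5), d=2 → +e2, X_17=(2, 0, -4, -5)
t=17: X=(2, 0, -4, -5), d=3 → -e2, X_18=(2, -1, -4, -5)

8


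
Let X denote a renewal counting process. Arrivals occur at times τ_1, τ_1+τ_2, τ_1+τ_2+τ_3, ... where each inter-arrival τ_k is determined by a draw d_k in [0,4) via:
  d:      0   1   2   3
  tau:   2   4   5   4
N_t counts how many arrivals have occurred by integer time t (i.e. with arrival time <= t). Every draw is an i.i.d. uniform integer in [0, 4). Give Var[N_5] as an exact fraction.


15/256

Inter-arrival values over d=0..3: [2, 4, 5, 4]
Each d has probability 1/4, so the pmf of τ is: f(2) = 1/4, f(4) = 1/2, f(5) = 1/4
Let p_n(j) = P(N_n = j), with p_0 = [1]. Condition on τ_1: p_n(0) = P(τ > n), and for j >= 1, p_n(j) = Σ_{k<=n} f(k)·p_{n−k}(j−1)
p_1 = [1]  (j = 0)
p_2 = [3/4, 1/4]  (j = 0..1)
p_3 = [3/4, 1/4]  (j = 0..1)
p_4 = [1/4, 11/16, 1/16]  (j = 0..2)
p_5 = [0, 15/16, 1/16]  (j = 0..2)
E[N_5] = Σ j·p_5(j) = 17/16;  E[N_5²] = Σ j²·p_5(j) = 19/16
Var[N_5] = 19/16 − (17/16)² = 15/256


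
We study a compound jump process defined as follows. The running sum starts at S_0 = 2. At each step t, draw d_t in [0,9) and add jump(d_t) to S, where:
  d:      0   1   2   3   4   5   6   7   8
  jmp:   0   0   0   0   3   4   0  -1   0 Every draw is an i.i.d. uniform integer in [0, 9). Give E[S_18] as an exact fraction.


14

Outcome values over d=0..8: [0, 0, 0, 0, 3, 4, 0, -1, 0]
Σy = 6, Σy² = 26, M = 9
μ = 6/9 = 2/3,  σ² = 26/9 − (2/3)² = 22/9
E[S_18] = 2 + 18·(2/3) = 14
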